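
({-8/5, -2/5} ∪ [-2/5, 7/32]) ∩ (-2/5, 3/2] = (-2/5, 7/32]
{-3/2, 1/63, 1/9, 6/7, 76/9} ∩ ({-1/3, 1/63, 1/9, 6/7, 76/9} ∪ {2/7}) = {1/63, 1/9, 6/7, 76/9}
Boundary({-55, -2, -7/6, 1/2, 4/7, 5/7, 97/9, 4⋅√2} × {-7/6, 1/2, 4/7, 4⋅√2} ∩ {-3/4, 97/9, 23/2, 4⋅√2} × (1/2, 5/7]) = {97/9, 4⋅√2} × {4/7}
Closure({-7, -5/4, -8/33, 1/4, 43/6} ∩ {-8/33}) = {-8/33}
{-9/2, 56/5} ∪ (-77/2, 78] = (-77/2, 78]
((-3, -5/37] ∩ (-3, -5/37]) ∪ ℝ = (-∞, ∞)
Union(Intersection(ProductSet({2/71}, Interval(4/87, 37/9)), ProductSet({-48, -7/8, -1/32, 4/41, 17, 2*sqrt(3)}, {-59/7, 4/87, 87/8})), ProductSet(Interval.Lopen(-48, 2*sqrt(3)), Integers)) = ProductSet(Interval.Lopen(-48, 2*sqrt(3)), Integers)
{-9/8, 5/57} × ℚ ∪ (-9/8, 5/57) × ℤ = ({-9/8, 5/57} × ℚ) ∪ ((-9/8, 5/57) × ℤ)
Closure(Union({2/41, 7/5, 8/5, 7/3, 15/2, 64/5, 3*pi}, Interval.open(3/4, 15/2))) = Union({2/41, 64/5, 3*pi}, Interval(3/4, 15/2))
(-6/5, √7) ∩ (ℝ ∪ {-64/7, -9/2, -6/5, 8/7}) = (-6/5, √7)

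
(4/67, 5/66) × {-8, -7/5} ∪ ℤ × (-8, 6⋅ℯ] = (ℤ × (-8, 6⋅ℯ]) ∪ ((4/67, 5/66) × {-8, -7/5})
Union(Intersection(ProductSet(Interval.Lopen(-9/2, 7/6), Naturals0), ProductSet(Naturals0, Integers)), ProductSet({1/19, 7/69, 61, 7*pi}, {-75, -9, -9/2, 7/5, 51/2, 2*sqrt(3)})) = Union(ProductSet({1/19, 7/69, 61, 7*pi}, {-75, -9, -9/2, 7/5, 51/2, 2*sqrt(3)}), ProductSet(Range(0, 2, 1), Naturals0))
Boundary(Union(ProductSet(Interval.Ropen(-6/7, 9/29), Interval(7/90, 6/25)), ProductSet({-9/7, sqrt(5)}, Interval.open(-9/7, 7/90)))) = Union(ProductSet({-9/7, sqrt(5)}, Interval(-9/7, 7/90)), ProductSet({-6/7, 9/29}, Interval(7/90, 6/25)), ProductSet(Interval(-6/7, 9/29), {7/90, 6/25}))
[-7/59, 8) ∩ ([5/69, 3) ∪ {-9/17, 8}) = [5/69, 3)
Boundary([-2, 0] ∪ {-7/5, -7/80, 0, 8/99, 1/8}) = {-2, 0, 8/99, 1/8}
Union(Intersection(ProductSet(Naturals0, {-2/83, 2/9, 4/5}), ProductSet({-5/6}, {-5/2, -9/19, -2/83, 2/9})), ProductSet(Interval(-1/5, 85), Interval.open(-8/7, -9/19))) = ProductSet(Interval(-1/5, 85), Interval.open(-8/7, -9/19))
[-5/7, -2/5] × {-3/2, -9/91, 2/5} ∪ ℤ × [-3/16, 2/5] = (ℤ × [-3/16, 2/5]) ∪ ([-5/7, -2/5] × {-3/2, -9/91, 2/5})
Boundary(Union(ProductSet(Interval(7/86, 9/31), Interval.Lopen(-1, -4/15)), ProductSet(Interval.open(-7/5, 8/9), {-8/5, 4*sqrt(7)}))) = Union(ProductSet({7/86, 9/31}, Interval(-1, -4/15)), ProductSet(Interval(-7/5, 8/9), {-8/5, 4*sqrt(7)}), ProductSet(Interval(7/86, 9/31), {-1, -4/15}))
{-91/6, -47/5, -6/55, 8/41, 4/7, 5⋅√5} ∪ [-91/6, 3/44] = [-91/6, 3/44] ∪ {8/41, 4/7, 5⋅√5}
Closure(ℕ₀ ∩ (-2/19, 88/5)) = {0, 1, …, 17}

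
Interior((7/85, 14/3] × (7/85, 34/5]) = (7/85, 14/3) × (7/85, 34/5)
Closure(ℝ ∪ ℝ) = ℝ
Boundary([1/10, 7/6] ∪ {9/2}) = {1/10, 7/6, 9/2}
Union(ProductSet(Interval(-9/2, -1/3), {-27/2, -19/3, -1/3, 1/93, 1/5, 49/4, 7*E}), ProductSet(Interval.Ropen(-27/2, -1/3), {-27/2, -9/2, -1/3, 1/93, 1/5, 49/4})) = Union(ProductSet(Interval.Ropen(-27/2, -1/3), {-27/2, -9/2, -1/3, 1/93, 1/5, 49/4}), ProductSet(Interval(-9/2, -1/3), {-27/2, -19/3, -1/3, 1/93, 1/5, 49/4, 7*E}))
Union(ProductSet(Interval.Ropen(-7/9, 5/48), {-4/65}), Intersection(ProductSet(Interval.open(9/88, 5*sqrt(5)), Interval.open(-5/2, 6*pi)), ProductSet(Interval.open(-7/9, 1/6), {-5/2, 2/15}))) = Union(ProductSet(Interval.Ropen(-7/9, 5/48), {-4/65}), ProductSet(Interval.open(9/88, 1/6), {2/15}))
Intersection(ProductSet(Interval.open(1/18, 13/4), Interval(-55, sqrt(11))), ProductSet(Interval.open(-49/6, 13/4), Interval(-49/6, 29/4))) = ProductSet(Interval.open(1/18, 13/4), Interval(-49/6, sqrt(11)))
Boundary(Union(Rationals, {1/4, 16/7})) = Reals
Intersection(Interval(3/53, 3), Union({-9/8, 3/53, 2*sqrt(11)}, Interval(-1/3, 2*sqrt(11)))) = Interval(3/53, 3)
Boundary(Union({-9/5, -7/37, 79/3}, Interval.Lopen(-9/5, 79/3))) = {-9/5, 79/3}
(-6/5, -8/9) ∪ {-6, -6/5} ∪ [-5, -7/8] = {-6} ∪ [-5, -7/8]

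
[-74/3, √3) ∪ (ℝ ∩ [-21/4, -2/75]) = [-74/3, √3)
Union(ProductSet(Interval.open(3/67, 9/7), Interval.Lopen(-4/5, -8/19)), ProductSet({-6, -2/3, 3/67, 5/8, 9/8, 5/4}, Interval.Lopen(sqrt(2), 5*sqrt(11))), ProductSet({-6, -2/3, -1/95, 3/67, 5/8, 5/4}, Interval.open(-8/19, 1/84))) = Union(ProductSet({-6, -2/3, -1/95, 3/67, 5/8, 5/4}, Interval.open(-8/19, 1/84)), ProductSet({-6, -2/3, 3/67, 5/8, 9/8, 5/4}, Interval.Lopen(sqrt(2), 5*sqrt(11))), ProductSet(Interval.open(3/67, 9/7), Interval.Lopen(-4/5, -8/19)))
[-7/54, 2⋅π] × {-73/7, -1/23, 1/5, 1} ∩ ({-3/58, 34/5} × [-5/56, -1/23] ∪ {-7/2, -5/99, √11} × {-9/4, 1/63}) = {-3/58} × {-1/23}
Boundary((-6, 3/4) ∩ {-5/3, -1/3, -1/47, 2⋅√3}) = {-5/3, -1/3, -1/47}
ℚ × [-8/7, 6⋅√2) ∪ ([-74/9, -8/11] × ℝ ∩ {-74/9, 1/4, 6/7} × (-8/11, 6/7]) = ℚ × [-8/7, 6⋅√2)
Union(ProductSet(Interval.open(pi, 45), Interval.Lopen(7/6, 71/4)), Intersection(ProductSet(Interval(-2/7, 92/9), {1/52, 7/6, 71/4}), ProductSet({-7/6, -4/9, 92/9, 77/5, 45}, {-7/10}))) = ProductSet(Interval.open(pi, 45), Interval.Lopen(7/6, 71/4))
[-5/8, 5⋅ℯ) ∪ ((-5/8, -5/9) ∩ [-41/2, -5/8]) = [-5/8, 5⋅ℯ)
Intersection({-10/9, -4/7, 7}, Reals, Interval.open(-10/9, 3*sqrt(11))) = {-4/7, 7}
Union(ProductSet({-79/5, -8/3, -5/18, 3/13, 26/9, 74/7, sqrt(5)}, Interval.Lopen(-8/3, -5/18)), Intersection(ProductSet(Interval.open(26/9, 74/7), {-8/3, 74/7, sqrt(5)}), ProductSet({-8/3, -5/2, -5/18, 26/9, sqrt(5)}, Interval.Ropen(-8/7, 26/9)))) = ProductSet({-79/5, -8/3, -5/18, 3/13, 26/9, 74/7, sqrt(5)}, Interval.Lopen(-8/3, -5/18))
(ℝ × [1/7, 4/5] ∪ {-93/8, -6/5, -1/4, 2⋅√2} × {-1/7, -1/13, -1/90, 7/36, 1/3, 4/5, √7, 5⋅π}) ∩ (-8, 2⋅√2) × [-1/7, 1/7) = {-6/5, -1/4} × {-1/7, -1/13, -1/90}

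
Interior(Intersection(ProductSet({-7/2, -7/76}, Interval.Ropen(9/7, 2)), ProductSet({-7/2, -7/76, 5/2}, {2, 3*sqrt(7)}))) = EmptySet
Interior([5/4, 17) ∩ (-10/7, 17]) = (5/4, 17)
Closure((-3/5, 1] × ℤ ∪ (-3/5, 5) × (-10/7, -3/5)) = ([-3/5, 1] × ℤ) ∪ ({-3/5, 5} × [-10/7, -3/5]) ∪ ([-3/5, 5] × {-10/7, -3/5}) ∪ ((-3/5, 5) × (-10/7, -3/5))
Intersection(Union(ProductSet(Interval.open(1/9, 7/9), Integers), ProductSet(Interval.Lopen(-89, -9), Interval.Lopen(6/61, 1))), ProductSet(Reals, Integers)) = Union(ProductSet(Interval.Lopen(-89, -9), Range(1, 2, 1)), ProductSet(Interval.open(1/9, 7/9), Integers))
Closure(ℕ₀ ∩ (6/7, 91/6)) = {1, 2, …, 15}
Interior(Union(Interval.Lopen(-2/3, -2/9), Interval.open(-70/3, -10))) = Union(Interval.open(-70/3, -10), Interval.open(-2/3, -2/9))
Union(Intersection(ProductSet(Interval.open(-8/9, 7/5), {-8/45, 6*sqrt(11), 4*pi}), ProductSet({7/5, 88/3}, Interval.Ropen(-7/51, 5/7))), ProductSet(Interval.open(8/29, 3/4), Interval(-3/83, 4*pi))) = ProductSet(Interval.open(8/29, 3/4), Interval(-3/83, 4*pi))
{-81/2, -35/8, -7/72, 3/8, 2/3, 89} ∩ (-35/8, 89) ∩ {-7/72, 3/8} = {-7/72, 3/8}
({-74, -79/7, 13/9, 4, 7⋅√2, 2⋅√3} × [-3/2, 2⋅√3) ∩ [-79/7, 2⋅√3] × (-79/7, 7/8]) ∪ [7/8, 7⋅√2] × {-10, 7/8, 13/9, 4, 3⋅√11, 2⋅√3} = ({-79/7, 13/9, 2⋅√3} × [-3/2, 7/8]) ∪ ([7/8, 7⋅√2] × {-10, 7/8, 13/9, 4, 3⋅√11, 2⋅√3})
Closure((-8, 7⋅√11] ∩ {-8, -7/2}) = {-7/2}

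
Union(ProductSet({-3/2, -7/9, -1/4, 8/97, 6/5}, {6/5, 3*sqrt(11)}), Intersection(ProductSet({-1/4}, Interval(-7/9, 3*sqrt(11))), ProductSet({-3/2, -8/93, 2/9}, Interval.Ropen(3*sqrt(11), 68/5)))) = ProductSet({-3/2, -7/9, -1/4, 8/97, 6/5}, {6/5, 3*sqrt(11)})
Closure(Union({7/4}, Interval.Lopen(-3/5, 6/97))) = Union({7/4}, Interval(-3/5, 6/97))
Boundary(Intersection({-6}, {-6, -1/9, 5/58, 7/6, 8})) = {-6}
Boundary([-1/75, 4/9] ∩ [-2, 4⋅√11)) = {-1/75, 4/9}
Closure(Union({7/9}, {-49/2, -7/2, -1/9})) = {-49/2, -7/2, -1/9, 7/9}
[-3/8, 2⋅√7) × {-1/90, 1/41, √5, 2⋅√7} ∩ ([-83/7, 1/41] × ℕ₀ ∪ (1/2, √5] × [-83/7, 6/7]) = (1/2, √5] × {-1/90, 1/41}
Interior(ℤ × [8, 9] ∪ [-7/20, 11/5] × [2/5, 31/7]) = (-7/20, 11/5) × (2/5, 31/7)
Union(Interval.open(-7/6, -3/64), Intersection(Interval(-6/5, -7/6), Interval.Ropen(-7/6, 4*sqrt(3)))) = Interval.Ropen(-7/6, -3/64)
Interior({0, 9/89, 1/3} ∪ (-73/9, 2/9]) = (-73/9, 2/9)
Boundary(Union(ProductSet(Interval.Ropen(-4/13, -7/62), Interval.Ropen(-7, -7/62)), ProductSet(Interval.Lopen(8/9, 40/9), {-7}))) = Union(ProductSet({-4/13, -7/62}, Interval(-7, -7/62)), ProductSet(Interval(-4/13, -7/62), {-7, -7/62}), ProductSet(Interval(8/9, 40/9), {-7}))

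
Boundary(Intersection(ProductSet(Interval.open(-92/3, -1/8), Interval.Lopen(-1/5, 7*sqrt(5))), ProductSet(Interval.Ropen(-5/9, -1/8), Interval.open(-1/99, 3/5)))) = Union(ProductSet({-5/9, -1/8}, Interval(-1/99, 3/5)), ProductSet(Interval(-5/9, -1/8), {-1/99, 3/5}))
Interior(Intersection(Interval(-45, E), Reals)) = Interval.open(-45, E)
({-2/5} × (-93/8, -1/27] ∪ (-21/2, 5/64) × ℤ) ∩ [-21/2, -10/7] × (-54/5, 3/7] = (-21/2, -10/7] × {-10, -9, …, 0}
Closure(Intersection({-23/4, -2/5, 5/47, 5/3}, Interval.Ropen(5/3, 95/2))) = {5/3}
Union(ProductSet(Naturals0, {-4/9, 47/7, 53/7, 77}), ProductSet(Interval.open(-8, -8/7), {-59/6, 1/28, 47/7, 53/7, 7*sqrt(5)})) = Union(ProductSet(Interval.open(-8, -8/7), {-59/6, 1/28, 47/7, 53/7, 7*sqrt(5)}), ProductSet(Naturals0, {-4/9, 47/7, 53/7, 77}))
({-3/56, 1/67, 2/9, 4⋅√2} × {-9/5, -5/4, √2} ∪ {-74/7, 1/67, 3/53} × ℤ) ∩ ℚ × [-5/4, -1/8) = ({-3/56, 1/67, 2/9} × {-5/4}) ∪ ({-74/7, 1/67, 3/53} × {-1})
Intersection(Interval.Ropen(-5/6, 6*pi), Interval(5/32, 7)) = Interval(5/32, 7)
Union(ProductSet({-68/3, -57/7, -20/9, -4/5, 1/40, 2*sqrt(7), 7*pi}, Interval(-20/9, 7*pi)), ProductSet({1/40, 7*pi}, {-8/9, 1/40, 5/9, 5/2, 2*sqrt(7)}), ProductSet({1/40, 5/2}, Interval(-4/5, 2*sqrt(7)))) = Union(ProductSet({1/40, 5/2}, Interval(-4/5, 2*sqrt(7))), ProductSet({-68/3, -57/7, -20/9, -4/5, 1/40, 2*sqrt(7), 7*pi}, Interval(-20/9, 7*pi)))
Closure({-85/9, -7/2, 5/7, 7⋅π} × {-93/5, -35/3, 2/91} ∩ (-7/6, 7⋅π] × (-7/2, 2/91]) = {5/7, 7⋅π} × {2/91}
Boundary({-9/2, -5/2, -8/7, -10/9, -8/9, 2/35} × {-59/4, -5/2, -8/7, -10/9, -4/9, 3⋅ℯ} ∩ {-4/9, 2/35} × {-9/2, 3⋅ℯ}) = {2/35} × {3⋅ℯ}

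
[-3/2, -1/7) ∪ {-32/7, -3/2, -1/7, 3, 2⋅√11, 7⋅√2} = {-32/7, 3, 2⋅√11, 7⋅√2} ∪ [-3/2, -1/7]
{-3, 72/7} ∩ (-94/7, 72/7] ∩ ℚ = {-3, 72/7}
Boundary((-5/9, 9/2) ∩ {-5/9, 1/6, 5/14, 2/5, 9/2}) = {1/6, 5/14, 2/5}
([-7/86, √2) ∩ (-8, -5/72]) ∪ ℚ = ℚ ∪ [-7/86, -5/72]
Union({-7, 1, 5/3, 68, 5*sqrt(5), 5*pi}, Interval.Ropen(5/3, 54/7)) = Union({-7, 1, 68, 5*sqrt(5), 5*pi}, Interval.Ropen(5/3, 54/7))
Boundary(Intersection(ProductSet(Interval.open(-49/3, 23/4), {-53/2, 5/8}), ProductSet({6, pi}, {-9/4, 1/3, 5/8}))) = ProductSet({pi}, {5/8})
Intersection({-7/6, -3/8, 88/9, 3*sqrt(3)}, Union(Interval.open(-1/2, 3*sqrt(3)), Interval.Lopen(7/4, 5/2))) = {-3/8}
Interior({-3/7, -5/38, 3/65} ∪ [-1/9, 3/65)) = (-1/9, 3/65)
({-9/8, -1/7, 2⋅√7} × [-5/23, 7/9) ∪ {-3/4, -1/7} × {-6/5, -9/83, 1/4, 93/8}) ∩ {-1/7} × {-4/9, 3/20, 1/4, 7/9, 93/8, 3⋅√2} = {-1/7} × {3/20, 1/4, 93/8}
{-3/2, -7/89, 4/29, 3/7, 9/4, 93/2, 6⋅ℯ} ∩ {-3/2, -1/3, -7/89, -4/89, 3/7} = {-3/2, -7/89, 3/7}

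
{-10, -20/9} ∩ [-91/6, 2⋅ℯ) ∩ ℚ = {-10, -20/9}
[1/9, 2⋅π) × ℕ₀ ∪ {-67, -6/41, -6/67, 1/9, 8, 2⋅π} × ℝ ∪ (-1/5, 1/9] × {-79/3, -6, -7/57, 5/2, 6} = ([1/9, 2⋅π) × ℕ₀) ∪ ({-67, -6/41, -6/67, 1/9, 8, 2⋅π} × ℝ) ∪ ((-1/5, 1/9] × {-79/3, -6, -7/57, 5/2, 6})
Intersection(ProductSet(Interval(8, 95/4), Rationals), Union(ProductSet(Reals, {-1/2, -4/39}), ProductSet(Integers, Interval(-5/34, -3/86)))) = Union(ProductSet(Interval(8, 95/4), {-1/2, -4/39}), ProductSet(Range(8, 24, 1), Intersection(Interval(-5/34, -3/86), Rationals)))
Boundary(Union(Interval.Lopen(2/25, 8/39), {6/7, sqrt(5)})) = {2/25, 8/39, 6/7, sqrt(5)}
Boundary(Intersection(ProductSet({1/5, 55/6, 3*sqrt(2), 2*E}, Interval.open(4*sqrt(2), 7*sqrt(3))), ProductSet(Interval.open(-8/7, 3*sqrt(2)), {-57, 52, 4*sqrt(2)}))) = EmptySet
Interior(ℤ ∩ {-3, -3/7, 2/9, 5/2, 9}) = ∅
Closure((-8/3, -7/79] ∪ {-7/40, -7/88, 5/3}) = [-8/3, -7/79] ∪ {-7/88, 5/3}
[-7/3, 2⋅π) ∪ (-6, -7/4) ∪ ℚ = ℚ ∪ [-6, 2⋅π)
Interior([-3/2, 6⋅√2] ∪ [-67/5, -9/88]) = (-67/5, 6⋅√2)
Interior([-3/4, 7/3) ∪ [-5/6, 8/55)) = (-5/6, 7/3)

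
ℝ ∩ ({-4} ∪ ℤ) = ℤ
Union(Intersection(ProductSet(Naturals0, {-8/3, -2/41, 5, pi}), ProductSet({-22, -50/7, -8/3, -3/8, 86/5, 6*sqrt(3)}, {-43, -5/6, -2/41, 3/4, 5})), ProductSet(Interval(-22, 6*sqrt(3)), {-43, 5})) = ProductSet(Interval(-22, 6*sqrt(3)), {-43, 5})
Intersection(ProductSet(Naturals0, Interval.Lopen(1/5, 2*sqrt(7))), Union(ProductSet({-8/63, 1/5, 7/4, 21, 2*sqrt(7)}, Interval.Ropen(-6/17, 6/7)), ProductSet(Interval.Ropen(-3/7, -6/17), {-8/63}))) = ProductSet({21}, Interval.open(1/5, 6/7))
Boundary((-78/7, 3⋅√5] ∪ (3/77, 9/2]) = {-78/7, 3⋅√5}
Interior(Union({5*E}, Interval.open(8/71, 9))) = Interval.open(8/71, 9)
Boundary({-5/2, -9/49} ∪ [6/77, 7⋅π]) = {-5/2, -9/49, 6/77, 7⋅π}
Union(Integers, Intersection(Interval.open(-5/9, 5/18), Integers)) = Integers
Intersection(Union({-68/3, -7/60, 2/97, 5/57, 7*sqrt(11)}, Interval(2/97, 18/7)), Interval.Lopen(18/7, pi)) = EmptySet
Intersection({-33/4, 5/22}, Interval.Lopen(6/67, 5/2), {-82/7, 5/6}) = EmptySet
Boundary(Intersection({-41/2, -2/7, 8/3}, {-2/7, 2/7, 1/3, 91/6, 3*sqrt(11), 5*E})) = {-2/7}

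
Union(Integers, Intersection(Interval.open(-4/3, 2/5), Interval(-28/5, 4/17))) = Union(Integers, Interval.Lopen(-4/3, 4/17))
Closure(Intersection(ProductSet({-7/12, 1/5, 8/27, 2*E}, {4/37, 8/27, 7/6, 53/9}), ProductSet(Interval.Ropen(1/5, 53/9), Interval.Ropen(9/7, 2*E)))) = EmptySet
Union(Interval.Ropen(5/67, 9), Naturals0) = Union(Interval(5/67, 9), Naturals0)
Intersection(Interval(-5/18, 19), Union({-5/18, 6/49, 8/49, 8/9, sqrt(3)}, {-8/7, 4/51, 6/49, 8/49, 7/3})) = {-5/18, 4/51, 6/49, 8/49, 8/9, 7/3, sqrt(3)}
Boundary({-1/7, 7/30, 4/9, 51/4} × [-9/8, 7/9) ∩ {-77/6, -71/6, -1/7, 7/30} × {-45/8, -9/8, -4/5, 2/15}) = {-1/7, 7/30} × {-9/8, -4/5, 2/15}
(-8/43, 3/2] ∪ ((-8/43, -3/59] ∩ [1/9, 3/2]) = (-8/43, 3/2]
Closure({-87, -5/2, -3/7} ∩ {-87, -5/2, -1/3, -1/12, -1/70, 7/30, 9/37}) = {-87, -5/2}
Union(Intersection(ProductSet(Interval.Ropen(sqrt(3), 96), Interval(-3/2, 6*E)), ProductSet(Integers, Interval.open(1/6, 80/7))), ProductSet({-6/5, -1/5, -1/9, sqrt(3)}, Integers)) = Union(ProductSet({-6/5, -1/5, -1/9, sqrt(3)}, Integers), ProductSet(Range(2, 96, 1), Interval.open(1/6, 80/7)))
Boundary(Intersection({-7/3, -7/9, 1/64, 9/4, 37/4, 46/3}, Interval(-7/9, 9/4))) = {-7/9, 1/64, 9/4}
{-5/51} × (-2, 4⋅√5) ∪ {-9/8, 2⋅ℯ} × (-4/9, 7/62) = ({-9/8, 2⋅ℯ} × (-4/9, 7/62)) ∪ ({-5/51} × (-2, 4⋅√5))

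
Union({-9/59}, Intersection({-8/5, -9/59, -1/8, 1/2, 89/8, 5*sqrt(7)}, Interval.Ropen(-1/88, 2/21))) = {-9/59}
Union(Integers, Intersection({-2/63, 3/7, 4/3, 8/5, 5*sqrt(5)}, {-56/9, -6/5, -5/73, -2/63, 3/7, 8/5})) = Union({-2/63, 3/7, 8/5}, Integers)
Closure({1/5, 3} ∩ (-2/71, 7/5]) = {1/5}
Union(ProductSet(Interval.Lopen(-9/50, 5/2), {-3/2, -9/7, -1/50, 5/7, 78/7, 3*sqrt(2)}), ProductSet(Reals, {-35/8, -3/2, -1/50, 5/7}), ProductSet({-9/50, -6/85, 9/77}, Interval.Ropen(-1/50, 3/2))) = Union(ProductSet({-9/50, -6/85, 9/77}, Interval.Ropen(-1/50, 3/2)), ProductSet(Interval.Lopen(-9/50, 5/2), {-3/2, -9/7, -1/50, 5/7, 78/7, 3*sqrt(2)}), ProductSet(Reals, {-35/8, -3/2, -1/50, 5/7}))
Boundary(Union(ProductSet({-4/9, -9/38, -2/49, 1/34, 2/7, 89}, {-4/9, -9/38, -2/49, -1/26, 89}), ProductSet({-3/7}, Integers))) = Union(ProductSet({-3/7}, Integers), ProductSet({-4/9, -9/38, -2/49, 1/34, 2/7, 89}, {-4/9, -9/38, -2/49, -1/26, 89}))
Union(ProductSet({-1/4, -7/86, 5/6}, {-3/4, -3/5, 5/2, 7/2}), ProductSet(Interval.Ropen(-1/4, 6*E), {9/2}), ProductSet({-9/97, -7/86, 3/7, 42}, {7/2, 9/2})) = Union(ProductSet({-1/4, -7/86, 5/6}, {-3/4, -3/5, 5/2, 7/2}), ProductSet({-9/97, -7/86, 3/7, 42}, {7/2, 9/2}), ProductSet(Interval.Ropen(-1/4, 6*E), {9/2}))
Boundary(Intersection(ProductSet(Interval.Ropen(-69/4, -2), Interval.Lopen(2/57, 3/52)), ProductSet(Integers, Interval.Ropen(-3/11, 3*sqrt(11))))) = ProductSet(Range(-17, -2, 1), Interval(2/57, 3/52))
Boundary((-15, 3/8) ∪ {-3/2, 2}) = {-15, 3/8, 2}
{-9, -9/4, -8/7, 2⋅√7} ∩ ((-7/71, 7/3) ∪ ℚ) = {-9, -9/4, -8/7}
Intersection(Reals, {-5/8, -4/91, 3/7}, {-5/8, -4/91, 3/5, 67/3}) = {-5/8, -4/91}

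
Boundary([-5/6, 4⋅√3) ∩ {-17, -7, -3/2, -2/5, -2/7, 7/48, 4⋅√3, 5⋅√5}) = {-2/5, -2/7, 7/48}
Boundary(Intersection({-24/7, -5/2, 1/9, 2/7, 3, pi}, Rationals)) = {-24/7, -5/2, 1/9, 2/7, 3}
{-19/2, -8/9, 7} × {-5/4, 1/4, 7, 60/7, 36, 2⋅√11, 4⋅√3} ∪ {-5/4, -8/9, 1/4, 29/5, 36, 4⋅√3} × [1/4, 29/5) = ({-5/4, -8/9, 1/4, 29/5, 36, 4⋅√3} × [1/4, 29/5)) ∪ ({-19/2, -8/9, 7} × {-5/4, 1/4, 7, 60/7, 36, 2⋅√11, 4⋅√3})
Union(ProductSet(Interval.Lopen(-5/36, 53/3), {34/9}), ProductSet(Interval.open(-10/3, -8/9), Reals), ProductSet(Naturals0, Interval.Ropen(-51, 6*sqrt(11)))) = Union(ProductSet(Interval.open(-10/3, -8/9), Reals), ProductSet(Interval.Lopen(-5/36, 53/3), {34/9}), ProductSet(Naturals0, Interval.Ropen(-51, 6*sqrt(11))))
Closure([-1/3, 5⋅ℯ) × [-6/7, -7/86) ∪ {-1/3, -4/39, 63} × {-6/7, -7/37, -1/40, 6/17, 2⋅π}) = ({-1/3, 5⋅ℯ} × [-6/7, -7/86]) ∪ ([-1/3, 5⋅ℯ] × {-6/7, -7/86}) ∪ ({-1/3, -4/39, 63} × {-6/7, -7/37, -1/40, 6/17, 2⋅π}) ∪ ([-1/3, 5⋅ℯ) × [-6/7, -7/86))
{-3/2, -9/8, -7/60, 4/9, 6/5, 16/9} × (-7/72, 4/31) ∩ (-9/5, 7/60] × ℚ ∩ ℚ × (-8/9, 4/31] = {-3/2, -9/8, -7/60} × (ℚ ∩ (-7/72, 4/31))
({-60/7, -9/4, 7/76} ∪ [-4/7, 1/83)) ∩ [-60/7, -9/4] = {-60/7, -9/4}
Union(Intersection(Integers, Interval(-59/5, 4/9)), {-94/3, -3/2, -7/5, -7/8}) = Union({-94/3, -3/2, -7/5, -7/8}, Range(-11, 1, 1))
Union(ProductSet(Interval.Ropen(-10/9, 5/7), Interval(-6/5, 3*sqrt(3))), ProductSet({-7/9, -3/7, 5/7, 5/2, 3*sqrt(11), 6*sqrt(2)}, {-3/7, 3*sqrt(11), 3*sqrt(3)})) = Union(ProductSet({-7/9, -3/7, 5/7, 5/2, 3*sqrt(11), 6*sqrt(2)}, {-3/7, 3*sqrt(11), 3*sqrt(3)}), ProductSet(Interval.Ropen(-10/9, 5/7), Interval(-6/5, 3*sqrt(3))))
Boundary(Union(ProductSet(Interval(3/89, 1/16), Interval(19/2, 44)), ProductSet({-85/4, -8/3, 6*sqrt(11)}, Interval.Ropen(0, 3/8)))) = Union(ProductSet({3/89, 1/16}, Interval(19/2, 44)), ProductSet({-85/4, -8/3, 6*sqrt(11)}, Interval(0, 3/8)), ProductSet(Interval(3/89, 1/16), {19/2, 44}))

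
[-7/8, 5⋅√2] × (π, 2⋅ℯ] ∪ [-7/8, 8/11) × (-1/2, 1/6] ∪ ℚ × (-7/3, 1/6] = (ℚ × (-7/3, 1/6]) ∪ ([-7/8, 8/11) × (-1/2, 1/6]) ∪ ([-7/8, 5⋅√2] × (π, 2⋅ℯ])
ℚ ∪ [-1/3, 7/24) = ℚ ∪ [-1/3, 7/24]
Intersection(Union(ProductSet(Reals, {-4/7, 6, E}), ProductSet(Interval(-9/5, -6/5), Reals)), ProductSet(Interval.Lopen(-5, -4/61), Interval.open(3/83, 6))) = Union(ProductSet(Interval.Lopen(-5, -4/61), {E}), ProductSet(Interval(-9/5, -6/5), Interval.open(3/83, 6)))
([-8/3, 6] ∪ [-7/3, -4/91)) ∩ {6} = {6}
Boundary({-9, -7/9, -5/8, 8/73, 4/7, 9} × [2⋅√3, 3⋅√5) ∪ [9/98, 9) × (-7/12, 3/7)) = ({9/98, 9} × [-7/12, 3/7]) ∪ ([9/98, 9] × {-7/12, 3/7}) ∪ ({-9, -7/9, -5/8, 8/73, 4/7, 9} × [2⋅√3, 3⋅√5])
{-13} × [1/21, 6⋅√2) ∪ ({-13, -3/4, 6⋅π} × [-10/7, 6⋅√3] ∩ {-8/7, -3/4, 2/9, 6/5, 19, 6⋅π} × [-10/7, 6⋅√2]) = ({-13} × [1/21, 6⋅√2)) ∪ ({-3/4, 6⋅π} × [-10/7, 6⋅√2])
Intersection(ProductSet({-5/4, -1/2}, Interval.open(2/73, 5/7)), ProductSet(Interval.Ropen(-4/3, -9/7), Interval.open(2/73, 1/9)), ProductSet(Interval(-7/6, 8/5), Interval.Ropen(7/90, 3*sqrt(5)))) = EmptySet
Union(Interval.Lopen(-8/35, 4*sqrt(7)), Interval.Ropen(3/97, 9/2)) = Interval.Lopen(-8/35, 4*sqrt(7))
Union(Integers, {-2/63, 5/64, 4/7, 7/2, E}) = Union({-2/63, 5/64, 4/7, 7/2, E}, Integers)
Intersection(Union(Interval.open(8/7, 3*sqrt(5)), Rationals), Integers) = Integers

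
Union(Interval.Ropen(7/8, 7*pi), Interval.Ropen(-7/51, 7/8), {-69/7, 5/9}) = Union({-69/7}, Interval.Ropen(-7/51, 7*pi))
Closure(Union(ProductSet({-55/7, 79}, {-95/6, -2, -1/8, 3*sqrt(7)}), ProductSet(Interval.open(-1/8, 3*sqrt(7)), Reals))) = Union(ProductSet({-55/7, 79}, {-95/6, -2, -1/8, 3*sqrt(7)}), ProductSet(Interval(-1/8, 3*sqrt(7)), Reals))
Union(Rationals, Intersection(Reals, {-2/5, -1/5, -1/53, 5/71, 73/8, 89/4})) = Rationals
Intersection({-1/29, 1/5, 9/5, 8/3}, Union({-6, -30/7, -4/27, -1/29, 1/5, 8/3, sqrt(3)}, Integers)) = {-1/29, 1/5, 8/3}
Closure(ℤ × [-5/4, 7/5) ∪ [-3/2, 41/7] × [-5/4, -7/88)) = (ℤ × [-5/4, 7/5]) ∪ ([-3/2, 41/7] × [-5/4, -7/88])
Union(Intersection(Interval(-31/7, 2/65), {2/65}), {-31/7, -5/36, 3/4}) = {-31/7, -5/36, 2/65, 3/4}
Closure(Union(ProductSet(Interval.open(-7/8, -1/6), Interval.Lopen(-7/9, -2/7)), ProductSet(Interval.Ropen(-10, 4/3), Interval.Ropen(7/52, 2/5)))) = Union(ProductSet({-10, 4/3}, Interval(7/52, 2/5)), ProductSet({-7/8, -1/6}, Interval(-7/9, -2/7)), ProductSet(Interval(-10, 4/3), {7/52, 2/5}), ProductSet(Interval.Ropen(-10, 4/3), Interval.Ropen(7/52, 2/5)), ProductSet(Interval(-7/8, -1/6), {-7/9, -2/7}), ProductSet(Interval.open(-7/8, -1/6), Interval.Lopen(-7/9, -2/7)))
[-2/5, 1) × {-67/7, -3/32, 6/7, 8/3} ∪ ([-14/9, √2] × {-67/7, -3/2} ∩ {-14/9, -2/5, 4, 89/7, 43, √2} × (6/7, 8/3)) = [-2/5, 1) × {-67/7, -3/32, 6/7, 8/3}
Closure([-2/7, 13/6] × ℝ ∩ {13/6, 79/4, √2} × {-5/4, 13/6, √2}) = {13/6, √2} × {-5/4, 13/6, √2}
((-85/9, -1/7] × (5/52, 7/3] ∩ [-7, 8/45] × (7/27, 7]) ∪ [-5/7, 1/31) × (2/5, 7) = ([-7, -1/7] × (7/27, 7/3]) ∪ ([-5/7, 1/31) × (2/5, 7))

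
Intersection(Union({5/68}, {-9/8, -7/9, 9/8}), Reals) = {-9/8, -7/9, 5/68, 9/8}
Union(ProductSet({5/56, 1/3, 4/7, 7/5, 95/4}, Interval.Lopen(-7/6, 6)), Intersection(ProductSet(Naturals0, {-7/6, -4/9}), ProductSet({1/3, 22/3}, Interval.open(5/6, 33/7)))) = ProductSet({5/56, 1/3, 4/7, 7/5, 95/4}, Interval.Lopen(-7/6, 6))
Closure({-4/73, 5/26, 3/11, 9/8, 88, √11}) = {-4/73, 5/26, 3/11, 9/8, 88, √11}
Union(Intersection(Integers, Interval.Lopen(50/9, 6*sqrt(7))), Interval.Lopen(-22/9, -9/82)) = Union(Interval.Lopen(-22/9, -9/82), Range(6, 16, 1))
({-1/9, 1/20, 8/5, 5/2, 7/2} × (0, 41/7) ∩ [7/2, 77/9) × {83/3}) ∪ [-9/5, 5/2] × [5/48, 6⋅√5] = [-9/5, 5/2] × [5/48, 6⋅√5]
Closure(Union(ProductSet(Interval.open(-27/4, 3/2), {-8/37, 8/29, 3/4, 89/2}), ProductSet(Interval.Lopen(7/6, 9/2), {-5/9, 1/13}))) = Union(ProductSet(Interval(-27/4, 3/2), {-8/37, 8/29, 3/4, 89/2}), ProductSet(Interval(7/6, 9/2), {-5/9, 1/13}))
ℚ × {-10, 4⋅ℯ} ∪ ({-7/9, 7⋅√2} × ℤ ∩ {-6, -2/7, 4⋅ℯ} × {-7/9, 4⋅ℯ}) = ℚ × {-10, 4⋅ℯ}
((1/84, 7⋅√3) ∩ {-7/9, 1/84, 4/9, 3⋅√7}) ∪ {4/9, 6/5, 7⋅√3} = {4/9, 6/5, 7⋅√3, 3⋅√7}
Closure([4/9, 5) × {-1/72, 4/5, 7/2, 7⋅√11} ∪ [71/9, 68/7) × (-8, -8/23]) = ({71/9, 68/7} × [-8, -8/23]) ∪ ([71/9, 68/7] × {-8, -8/23}) ∪ ([71/9, 68/7) × (-8, -8/23]) ∪ ([4/9, 5] × {-1/72, 4/5, 7/2, 7⋅√11})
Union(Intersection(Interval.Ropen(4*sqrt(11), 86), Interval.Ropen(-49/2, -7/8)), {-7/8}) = {-7/8}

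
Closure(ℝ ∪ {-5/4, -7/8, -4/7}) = ℝ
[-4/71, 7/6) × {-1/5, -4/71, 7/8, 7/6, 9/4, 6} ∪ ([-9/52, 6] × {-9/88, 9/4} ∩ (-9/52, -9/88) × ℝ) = ((-9/52, -9/88) × {-9/88, 9/4}) ∪ ([-4/71, 7/6) × {-1/5, -4/71, 7/8, 7/6, 9/4, 6})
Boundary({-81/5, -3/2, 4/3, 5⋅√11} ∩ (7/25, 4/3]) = {4/3}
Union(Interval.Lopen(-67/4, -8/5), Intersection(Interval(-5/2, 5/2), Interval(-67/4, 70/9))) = Interval.Lopen(-67/4, 5/2)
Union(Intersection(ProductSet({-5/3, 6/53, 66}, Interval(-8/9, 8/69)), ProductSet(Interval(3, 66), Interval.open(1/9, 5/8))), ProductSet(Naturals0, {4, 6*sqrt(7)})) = Union(ProductSet({66}, Interval.Lopen(1/9, 8/69)), ProductSet(Naturals0, {4, 6*sqrt(7)}))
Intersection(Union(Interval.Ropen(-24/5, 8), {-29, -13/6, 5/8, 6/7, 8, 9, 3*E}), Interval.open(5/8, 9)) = Union({3*E}, Interval.Lopen(5/8, 8))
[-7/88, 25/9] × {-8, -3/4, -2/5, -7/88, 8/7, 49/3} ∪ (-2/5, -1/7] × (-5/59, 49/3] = ((-2/5, -1/7] × (-5/59, 49/3]) ∪ ([-7/88, 25/9] × {-8, -3/4, -2/5, -7/88, 8/7, 49/3})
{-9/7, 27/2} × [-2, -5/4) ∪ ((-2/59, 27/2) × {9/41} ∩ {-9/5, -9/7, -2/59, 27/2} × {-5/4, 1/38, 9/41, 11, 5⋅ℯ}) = {-9/7, 27/2} × [-2, -5/4)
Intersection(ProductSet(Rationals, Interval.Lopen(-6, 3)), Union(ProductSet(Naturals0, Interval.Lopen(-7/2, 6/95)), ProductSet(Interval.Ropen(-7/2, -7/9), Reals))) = Union(ProductSet(Intersection(Interval.Ropen(-7/2, -7/9), Rationals), Interval.Lopen(-6, 3)), ProductSet(Naturals0, Interval.Lopen(-7/2, 6/95)))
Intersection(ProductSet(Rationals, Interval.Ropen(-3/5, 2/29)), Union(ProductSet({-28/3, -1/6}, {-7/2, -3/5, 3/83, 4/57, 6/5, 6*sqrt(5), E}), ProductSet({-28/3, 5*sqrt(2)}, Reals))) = Union(ProductSet({-28/3}, Interval.Ropen(-3/5, 2/29)), ProductSet({-28/3, -1/6}, {-3/5, 3/83}))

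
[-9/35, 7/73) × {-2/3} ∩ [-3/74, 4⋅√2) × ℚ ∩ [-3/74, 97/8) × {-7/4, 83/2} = ∅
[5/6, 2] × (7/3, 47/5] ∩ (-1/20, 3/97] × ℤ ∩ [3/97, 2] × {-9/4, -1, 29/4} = ∅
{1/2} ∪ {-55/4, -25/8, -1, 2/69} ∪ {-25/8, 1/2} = {-55/4, -25/8, -1, 2/69, 1/2}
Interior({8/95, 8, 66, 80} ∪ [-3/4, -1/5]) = (-3/4, -1/5)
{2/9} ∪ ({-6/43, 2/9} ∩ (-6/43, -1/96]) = {2/9}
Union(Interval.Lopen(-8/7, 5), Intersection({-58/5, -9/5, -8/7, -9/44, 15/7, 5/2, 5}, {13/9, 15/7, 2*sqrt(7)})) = Interval.Lopen(-8/7, 5)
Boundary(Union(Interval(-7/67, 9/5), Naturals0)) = Union(Complement(Naturals0, Interval.open(-7/67, 9/5)), {-7/67, 9/5})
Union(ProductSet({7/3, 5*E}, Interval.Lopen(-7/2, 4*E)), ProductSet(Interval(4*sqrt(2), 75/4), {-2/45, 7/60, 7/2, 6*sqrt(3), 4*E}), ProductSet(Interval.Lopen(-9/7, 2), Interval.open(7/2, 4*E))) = Union(ProductSet({7/3, 5*E}, Interval.Lopen(-7/2, 4*E)), ProductSet(Interval.Lopen(-9/7, 2), Interval.open(7/2, 4*E)), ProductSet(Interval(4*sqrt(2), 75/4), {-2/45, 7/60, 7/2, 6*sqrt(3), 4*E}))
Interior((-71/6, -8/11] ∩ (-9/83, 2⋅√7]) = ∅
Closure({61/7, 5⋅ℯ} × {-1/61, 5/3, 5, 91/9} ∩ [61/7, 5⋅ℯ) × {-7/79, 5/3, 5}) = {61/7} × {5/3, 5}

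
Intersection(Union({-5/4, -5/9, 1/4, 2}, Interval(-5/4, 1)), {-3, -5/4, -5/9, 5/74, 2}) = {-5/4, -5/9, 5/74, 2}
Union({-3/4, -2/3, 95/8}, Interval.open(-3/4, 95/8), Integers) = Union(Integers, Interval(-3/4, 95/8))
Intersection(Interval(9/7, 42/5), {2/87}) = EmptySet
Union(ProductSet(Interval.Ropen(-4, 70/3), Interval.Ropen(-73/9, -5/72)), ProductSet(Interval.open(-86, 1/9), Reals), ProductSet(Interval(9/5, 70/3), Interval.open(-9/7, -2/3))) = Union(ProductSet(Interval.open(-86, 1/9), Reals), ProductSet(Interval.Ropen(-4, 70/3), Interval.Ropen(-73/9, -5/72)), ProductSet(Interval(9/5, 70/3), Interval.open(-9/7, -2/3)))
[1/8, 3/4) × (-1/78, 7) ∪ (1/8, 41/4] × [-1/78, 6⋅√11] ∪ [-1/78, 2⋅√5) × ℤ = ([-1/78, 2⋅√5) × ℤ) ∪ ([1/8, 3/4) × (-1/78, 7)) ∪ ((1/8, 41/4] × [-1/78, 6⋅√11])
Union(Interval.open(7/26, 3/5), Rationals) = Union(Interval(7/26, 3/5), Rationals)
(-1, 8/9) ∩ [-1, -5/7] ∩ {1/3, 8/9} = ∅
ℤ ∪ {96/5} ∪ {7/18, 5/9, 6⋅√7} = ℤ ∪ {7/18, 5/9, 96/5, 6⋅√7}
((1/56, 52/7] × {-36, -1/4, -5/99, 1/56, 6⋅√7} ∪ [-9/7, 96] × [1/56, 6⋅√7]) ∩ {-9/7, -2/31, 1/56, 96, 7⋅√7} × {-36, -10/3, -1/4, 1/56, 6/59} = {-9/7, -2/31, 1/56, 96, 7⋅√7} × {1/56, 6/59}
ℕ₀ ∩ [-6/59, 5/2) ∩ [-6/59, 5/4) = {0, 1}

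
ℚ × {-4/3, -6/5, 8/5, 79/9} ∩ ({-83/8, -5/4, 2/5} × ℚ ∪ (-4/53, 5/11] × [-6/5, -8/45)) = ({-83/8, -5/4, 2/5} × {-4/3, -6/5, 8/5, 79/9}) ∪ ((ℚ ∩ (-4/53, 5/11]) × {-6/5})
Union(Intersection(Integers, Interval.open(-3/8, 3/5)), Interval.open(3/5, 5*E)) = Union(Interval.open(3/5, 5*E), Range(0, 1, 1))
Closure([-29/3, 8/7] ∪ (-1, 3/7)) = [-29/3, 8/7]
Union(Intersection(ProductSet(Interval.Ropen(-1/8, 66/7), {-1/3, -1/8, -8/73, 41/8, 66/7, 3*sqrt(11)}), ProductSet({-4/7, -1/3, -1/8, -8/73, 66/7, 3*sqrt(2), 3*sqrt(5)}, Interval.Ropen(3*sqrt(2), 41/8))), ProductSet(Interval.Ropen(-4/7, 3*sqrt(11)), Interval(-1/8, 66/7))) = ProductSet(Interval.Ropen(-4/7, 3*sqrt(11)), Interval(-1/8, 66/7))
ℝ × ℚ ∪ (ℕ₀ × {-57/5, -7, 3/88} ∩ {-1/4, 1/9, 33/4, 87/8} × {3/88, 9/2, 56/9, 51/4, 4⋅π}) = ℝ × ℚ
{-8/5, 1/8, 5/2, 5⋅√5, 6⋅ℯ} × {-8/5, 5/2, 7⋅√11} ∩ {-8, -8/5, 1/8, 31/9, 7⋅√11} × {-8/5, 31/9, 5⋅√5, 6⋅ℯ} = {-8/5, 1/8} × {-8/5}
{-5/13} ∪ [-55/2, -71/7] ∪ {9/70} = [-55/2, -71/7] ∪ {-5/13, 9/70}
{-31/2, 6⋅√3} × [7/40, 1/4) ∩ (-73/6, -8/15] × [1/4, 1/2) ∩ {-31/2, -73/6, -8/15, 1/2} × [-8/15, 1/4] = ∅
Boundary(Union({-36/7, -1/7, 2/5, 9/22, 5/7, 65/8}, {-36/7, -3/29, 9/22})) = {-36/7, -1/7, -3/29, 2/5, 9/22, 5/7, 65/8}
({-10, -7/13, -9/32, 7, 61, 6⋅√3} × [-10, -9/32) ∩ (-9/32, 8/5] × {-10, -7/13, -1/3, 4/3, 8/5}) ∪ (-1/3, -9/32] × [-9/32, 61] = (-1/3, -9/32] × [-9/32, 61]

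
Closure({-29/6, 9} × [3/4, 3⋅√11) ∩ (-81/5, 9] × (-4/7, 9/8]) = {-29/6, 9} × [3/4, 9/8]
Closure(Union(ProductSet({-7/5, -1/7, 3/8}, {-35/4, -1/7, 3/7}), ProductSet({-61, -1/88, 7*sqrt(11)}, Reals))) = Union(ProductSet({-61, -1/88, 7*sqrt(11)}, Reals), ProductSet({-7/5, -1/7, 3/8}, {-35/4, -1/7, 3/7}))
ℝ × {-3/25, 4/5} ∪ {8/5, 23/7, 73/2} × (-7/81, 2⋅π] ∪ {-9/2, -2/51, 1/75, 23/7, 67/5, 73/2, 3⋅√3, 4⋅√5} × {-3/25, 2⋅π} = (ℝ × {-3/25, 4/5}) ∪ ({8/5, 23/7, 73/2} × (-7/81, 2⋅π]) ∪ ({-9/2, -2/51, 1/75, 23/7, 67/5, 73/2, 3⋅√3, 4⋅√5} × {-3/25, 2⋅π})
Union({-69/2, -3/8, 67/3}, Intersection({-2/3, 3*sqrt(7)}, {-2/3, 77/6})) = {-69/2, -2/3, -3/8, 67/3}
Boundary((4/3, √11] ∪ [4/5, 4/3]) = {4/5, √11}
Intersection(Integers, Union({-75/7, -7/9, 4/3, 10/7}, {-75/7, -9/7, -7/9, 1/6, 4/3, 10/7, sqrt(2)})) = EmptySet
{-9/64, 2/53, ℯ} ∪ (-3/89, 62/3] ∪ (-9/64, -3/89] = [-9/64, 62/3]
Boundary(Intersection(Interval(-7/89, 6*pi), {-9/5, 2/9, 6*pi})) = {2/9, 6*pi}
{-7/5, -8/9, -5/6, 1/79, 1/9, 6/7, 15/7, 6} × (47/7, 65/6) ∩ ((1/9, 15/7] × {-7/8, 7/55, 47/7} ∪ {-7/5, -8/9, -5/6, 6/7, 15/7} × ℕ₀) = {-7/5, -8/9, -5/6, 6/7, 15/7} × {7, 8, 9, 10}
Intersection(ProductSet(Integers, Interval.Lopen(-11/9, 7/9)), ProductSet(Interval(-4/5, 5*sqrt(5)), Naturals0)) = ProductSet(Range(0, 12, 1), Range(0, 1, 1))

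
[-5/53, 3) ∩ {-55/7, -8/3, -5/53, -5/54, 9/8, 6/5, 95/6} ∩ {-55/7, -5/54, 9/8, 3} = {-5/54, 9/8}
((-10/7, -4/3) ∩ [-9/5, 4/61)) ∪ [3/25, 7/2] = (-10/7, -4/3) ∪ [3/25, 7/2]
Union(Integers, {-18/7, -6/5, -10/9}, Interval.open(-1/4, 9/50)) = Union({-18/7, -6/5, -10/9}, Integers, Interval.open(-1/4, 9/50))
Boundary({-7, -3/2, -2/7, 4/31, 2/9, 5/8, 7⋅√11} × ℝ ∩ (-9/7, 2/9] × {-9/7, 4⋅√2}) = {-2/7, 4/31, 2/9} × {-9/7, 4⋅√2}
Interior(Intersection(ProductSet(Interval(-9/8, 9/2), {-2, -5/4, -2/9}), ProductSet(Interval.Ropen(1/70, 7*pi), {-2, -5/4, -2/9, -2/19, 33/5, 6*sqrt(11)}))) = EmptySet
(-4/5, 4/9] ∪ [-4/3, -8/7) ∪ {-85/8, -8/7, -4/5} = {-85/8} ∪ [-4/3, -8/7] ∪ [-4/5, 4/9]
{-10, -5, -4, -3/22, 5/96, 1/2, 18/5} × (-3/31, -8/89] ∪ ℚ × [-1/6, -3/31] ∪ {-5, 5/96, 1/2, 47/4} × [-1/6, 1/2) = (ℚ × [-1/6, -3/31]) ∪ ({-5, 5/96, 1/2, 47/4} × [-1/6, 1/2)) ∪ ({-10, -5, -4, -3/22, 5/96, 1/2, 18/5} × (-3/31, -8/89])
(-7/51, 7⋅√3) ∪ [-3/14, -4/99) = [-3/14, 7⋅√3)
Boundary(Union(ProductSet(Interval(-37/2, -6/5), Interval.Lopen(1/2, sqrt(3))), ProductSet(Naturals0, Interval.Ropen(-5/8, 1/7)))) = Union(ProductSet({-37/2, -6/5}, Interval(1/2, sqrt(3))), ProductSet(Interval(-37/2, -6/5), {1/2, sqrt(3)}), ProductSet(Naturals0, Interval(-5/8, 1/7)))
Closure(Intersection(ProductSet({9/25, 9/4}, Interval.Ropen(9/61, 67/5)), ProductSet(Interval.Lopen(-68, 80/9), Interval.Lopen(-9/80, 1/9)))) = EmptySet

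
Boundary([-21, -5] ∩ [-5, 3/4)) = {-5}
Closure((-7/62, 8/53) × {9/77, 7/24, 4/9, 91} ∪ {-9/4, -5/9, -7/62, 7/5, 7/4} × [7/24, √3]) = ([-7/62, 8/53] × {9/77, 7/24, 4/9, 91}) ∪ ({-9/4, -5/9, -7/62, 7/5, 7/4} × [7/24, √3])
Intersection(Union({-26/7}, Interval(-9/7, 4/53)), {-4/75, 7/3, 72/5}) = {-4/75}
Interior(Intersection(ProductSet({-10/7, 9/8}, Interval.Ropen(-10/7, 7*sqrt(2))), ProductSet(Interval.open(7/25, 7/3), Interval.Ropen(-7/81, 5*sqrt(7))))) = EmptySet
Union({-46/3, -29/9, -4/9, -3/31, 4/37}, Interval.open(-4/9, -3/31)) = Union({-46/3, -29/9, 4/37}, Interval(-4/9, -3/31))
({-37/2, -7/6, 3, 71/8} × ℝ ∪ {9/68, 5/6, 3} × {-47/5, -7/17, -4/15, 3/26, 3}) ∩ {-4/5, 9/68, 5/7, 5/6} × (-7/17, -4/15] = {9/68, 5/6} × {-4/15}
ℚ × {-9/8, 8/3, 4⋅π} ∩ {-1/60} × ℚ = {-1/60} × {-9/8, 8/3}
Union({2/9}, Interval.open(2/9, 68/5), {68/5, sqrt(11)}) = Interval(2/9, 68/5)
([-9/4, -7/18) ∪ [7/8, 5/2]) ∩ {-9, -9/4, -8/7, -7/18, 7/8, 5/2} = {-9/4, -8/7, 7/8, 5/2}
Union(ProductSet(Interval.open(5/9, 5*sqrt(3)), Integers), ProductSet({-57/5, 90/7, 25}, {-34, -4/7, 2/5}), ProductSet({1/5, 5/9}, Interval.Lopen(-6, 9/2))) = Union(ProductSet({1/5, 5/9}, Interval.Lopen(-6, 9/2)), ProductSet({-57/5, 90/7, 25}, {-34, -4/7, 2/5}), ProductSet(Interval.open(5/9, 5*sqrt(3)), Integers))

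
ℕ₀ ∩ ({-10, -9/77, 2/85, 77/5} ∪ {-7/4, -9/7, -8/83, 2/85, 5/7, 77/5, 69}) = {69}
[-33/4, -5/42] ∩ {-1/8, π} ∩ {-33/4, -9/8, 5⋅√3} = ∅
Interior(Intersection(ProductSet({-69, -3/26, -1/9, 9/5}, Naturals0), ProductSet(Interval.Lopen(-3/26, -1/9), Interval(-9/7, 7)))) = EmptySet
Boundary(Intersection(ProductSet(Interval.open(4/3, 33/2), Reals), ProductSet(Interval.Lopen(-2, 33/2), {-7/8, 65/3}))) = ProductSet(Interval(4/3, 33/2), {-7/8, 65/3})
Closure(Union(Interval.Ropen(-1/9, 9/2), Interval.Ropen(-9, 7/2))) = Interval(-9, 9/2)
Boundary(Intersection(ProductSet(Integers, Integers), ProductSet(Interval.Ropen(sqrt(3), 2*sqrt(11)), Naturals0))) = ProductSet(Range(2, 7, 1), Naturals0)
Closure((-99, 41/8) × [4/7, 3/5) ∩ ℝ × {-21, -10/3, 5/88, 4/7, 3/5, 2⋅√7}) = [-99, 41/8] × {4/7}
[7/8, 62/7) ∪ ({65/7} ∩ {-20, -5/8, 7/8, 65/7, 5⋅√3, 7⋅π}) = [7/8, 62/7) ∪ {65/7}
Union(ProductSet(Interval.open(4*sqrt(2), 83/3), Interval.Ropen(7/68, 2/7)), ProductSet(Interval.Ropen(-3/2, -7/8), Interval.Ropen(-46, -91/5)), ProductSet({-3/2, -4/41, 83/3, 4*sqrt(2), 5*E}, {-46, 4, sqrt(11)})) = Union(ProductSet({-3/2, -4/41, 83/3, 4*sqrt(2), 5*E}, {-46, 4, sqrt(11)}), ProductSet(Interval.Ropen(-3/2, -7/8), Interval.Ropen(-46, -91/5)), ProductSet(Interval.open(4*sqrt(2), 83/3), Interval.Ropen(7/68, 2/7)))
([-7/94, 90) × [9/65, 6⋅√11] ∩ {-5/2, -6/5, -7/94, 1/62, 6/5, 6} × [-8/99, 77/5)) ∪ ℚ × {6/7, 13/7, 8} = (ℚ × {6/7, 13/7, 8}) ∪ ({-7/94, 1/62, 6/5, 6} × [9/65, 77/5))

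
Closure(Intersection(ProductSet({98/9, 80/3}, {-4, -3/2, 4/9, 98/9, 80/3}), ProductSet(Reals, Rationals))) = ProductSet({98/9, 80/3}, {-4, -3/2, 4/9, 98/9, 80/3})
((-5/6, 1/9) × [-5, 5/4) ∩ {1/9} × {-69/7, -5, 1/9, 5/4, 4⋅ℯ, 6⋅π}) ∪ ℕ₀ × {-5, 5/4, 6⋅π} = ℕ₀ × {-5, 5/4, 6⋅π}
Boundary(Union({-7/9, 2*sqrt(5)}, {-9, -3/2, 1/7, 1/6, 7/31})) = {-9, -3/2, -7/9, 1/7, 1/6, 7/31, 2*sqrt(5)}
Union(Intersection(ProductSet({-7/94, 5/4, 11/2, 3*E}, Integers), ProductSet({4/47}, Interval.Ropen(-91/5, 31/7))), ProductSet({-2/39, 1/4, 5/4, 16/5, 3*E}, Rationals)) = ProductSet({-2/39, 1/4, 5/4, 16/5, 3*E}, Rationals)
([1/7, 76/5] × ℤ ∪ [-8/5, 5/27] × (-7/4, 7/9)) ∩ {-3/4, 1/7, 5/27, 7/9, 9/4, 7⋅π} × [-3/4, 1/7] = ({-3/4, 1/7, 5/27} × [-3/4, 1/7]) ∪ ({1/7, 5/27, 7/9, 9/4} × {0})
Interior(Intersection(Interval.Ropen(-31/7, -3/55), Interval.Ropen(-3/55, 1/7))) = EmptySet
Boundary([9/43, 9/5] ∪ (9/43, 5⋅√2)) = {9/43, 5⋅√2}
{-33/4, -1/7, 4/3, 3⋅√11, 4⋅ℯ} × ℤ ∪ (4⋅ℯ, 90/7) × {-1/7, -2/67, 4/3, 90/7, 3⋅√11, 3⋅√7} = ({-33/4, -1/7, 4/3, 3⋅√11, 4⋅ℯ} × ℤ) ∪ ((4⋅ℯ, 90/7) × {-1/7, -2/67, 4/3, 90/7, 3⋅√11, 3⋅√7})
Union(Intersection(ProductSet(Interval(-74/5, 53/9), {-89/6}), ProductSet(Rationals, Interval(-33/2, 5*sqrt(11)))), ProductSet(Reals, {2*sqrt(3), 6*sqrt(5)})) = Union(ProductSet(Intersection(Interval(-74/5, 53/9), Rationals), {-89/6}), ProductSet(Reals, {2*sqrt(3), 6*sqrt(5)}))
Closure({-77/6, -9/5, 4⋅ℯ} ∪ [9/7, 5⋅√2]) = {-77/6, -9/5, 4⋅ℯ} ∪ [9/7, 5⋅√2]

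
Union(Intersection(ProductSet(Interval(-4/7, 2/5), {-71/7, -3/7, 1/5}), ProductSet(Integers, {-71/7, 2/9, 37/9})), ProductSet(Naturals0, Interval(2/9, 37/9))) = Union(ProductSet(Naturals0, Interval(2/9, 37/9)), ProductSet(Range(0, 1, 1), {-71/7}))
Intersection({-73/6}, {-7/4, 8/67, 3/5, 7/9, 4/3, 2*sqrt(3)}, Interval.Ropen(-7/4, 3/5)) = EmptySet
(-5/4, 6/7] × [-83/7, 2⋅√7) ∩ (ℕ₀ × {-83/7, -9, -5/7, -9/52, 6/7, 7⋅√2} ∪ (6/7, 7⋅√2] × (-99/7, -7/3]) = {0} × {-83/7, -9, -5/7, -9/52, 6/7}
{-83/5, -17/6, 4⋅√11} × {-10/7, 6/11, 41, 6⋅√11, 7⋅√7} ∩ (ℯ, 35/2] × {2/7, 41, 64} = {4⋅√11} × {41}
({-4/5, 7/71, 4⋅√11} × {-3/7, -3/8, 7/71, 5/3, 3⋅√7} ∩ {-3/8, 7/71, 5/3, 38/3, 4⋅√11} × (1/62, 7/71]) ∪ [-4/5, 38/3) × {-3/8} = ([-4/5, 38/3) × {-3/8}) ∪ ({7/71, 4⋅√11} × {7/71})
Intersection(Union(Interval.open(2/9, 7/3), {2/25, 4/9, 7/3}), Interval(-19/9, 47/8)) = Union({2/25}, Interval.Lopen(2/9, 7/3))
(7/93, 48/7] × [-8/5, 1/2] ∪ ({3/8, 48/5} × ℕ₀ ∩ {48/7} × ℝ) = (7/93, 48/7] × [-8/5, 1/2]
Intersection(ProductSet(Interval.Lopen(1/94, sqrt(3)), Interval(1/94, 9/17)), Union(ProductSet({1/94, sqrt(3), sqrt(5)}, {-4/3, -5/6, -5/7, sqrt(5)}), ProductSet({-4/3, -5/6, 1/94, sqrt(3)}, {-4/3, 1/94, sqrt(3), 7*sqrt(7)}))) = ProductSet({sqrt(3)}, {1/94})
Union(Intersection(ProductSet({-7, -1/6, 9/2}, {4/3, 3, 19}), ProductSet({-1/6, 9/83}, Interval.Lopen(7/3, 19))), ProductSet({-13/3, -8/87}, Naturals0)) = Union(ProductSet({-1/6}, {3, 19}), ProductSet({-13/3, -8/87}, Naturals0))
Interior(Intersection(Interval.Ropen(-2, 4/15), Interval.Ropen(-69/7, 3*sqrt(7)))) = Interval.open(-2, 4/15)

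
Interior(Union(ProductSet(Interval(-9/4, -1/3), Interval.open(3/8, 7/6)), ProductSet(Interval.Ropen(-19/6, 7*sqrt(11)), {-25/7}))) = ProductSet(Interval.open(-9/4, -1/3), Interval.open(3/8, 7/6))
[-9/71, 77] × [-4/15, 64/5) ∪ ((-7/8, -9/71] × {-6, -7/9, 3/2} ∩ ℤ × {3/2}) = [-9/71, 77] × [-4/15, 64/5)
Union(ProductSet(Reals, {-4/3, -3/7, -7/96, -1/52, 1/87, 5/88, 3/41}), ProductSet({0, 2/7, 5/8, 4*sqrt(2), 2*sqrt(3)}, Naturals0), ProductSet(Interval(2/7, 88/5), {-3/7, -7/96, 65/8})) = Union(ProductSet({0, 2/7, 5/8, 4*sqrt(2), 2*sqrt(3)}, Naturals0), ProductSet(Interval(2/7, 88/5), {-3/7, -7/96, 65/8}), ProductSet(Reals, {-4/3, -3/7, -7/96, -1/52, 1/87, 5/88, 3/41}))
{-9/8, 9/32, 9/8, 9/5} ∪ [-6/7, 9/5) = {-9/8} ∪ [-6/7, 9/5]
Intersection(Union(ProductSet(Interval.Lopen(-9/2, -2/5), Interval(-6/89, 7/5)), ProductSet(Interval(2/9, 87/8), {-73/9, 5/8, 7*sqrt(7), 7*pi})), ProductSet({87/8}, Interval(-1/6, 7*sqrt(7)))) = ProductSet({87/8}, {5/8, 7*sqrt(7)})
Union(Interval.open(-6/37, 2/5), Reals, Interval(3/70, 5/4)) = Interval(-oo, oo)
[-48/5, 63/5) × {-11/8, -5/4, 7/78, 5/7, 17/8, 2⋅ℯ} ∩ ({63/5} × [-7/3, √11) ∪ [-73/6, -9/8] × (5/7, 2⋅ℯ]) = [-48/5, -9/8] × {17/8, 2⋅ℯ}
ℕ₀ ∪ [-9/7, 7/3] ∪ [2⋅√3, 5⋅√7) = [-9/7, 7/3] ∪ ℕ₀ ∪ [2⋅√3, 5⋅√7)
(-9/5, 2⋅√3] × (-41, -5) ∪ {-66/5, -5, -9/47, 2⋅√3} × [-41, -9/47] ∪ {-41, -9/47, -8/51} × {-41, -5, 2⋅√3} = ({-41, -9/47, -8/51} × {-41, -5, 2⋅√3}) ∪ ({-66/5, -5, -9/47, 2⋅√3} × [-41, -9/47]) ∪ ((-9/5, 2⋅√3] × (-41, -5))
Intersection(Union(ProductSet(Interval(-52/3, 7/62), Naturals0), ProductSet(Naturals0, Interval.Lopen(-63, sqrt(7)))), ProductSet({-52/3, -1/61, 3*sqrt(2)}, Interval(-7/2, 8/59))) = ProductSet({-52/3, -1/61}, Range(0, 1, 1))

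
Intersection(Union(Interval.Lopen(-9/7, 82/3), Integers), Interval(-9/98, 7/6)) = Union(Interval(-9/98, 7/6), Range(0, 2, 1))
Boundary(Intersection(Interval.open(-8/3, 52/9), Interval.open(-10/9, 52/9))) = {-10/9, 52/9}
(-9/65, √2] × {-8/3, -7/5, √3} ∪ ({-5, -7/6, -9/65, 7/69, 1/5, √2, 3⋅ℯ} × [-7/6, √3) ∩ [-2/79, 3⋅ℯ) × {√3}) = (-9/65, √2] × {-8/3, -7/5, √3}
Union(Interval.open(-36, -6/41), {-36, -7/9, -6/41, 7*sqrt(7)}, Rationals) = Union({7*sqrt(7)}, Interval(-36, -6/41), Rationals)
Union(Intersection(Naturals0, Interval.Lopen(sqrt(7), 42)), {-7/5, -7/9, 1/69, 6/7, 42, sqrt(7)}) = Union({-7/5, -7/9, 1/69, 6/7, sqrt(7)}, Range(3, 43, 1))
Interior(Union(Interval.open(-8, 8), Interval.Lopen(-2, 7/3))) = Interval.open(-8, 8)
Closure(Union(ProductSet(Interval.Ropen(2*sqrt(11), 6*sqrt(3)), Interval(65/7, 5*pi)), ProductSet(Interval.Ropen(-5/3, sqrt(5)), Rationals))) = Union(ProductSet(Interval(-5/3, sqrt(5)), Interval(-oo, oo)), ProductSet(Interval.Ropen(-5/3, sqrt(5)), Rationals), ProductSet(Interval(2*sqrt(11), 6*sqrt(3)), Interval(65/7, 5*pi)))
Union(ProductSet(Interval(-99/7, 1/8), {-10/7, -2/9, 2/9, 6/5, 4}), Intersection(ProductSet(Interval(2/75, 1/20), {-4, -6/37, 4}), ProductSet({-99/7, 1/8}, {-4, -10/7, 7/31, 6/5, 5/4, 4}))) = ProductSet(Interval(-99/7, 1/8), {-10/7, -2/9, 2/9, 6/5, 4})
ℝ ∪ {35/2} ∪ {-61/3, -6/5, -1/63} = ℝ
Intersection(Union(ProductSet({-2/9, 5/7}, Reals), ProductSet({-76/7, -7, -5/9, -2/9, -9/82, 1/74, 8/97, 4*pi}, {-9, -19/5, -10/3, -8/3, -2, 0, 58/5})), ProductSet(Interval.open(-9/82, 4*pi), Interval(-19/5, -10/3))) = Union(ProductSet({5/7}, Interval(-19/5, -10/3)), ProductSet({1/74, 8/97}, {-19/5, -10/3}))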